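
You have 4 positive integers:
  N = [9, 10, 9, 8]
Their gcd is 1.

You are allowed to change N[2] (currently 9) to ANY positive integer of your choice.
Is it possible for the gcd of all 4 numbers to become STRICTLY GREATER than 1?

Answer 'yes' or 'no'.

Current gcd = 1
gcd of all OTHER numbers (without N[2]=9): gcd([9, 10, 8]) = 1
The new gcd after any change is gcd(1, new_value).
This can be at most 1.
Since 1 = old gcd 1, the gcd can only stay the same or decrease.

Answer: no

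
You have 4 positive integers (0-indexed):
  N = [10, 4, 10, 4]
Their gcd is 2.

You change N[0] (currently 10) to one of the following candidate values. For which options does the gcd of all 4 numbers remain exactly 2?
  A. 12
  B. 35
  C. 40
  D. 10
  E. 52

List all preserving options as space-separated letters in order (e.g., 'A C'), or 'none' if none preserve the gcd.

Answer: A C D E

Derivation:
Old gcd = 2; gcd of others (without N[0]) = 2
New gcd for candidate v: gcd(2, v). Preserves old gcd iff gcd(2, v) = 2.
  Option A: v=12, gcd(2,12)=2 -> preserves
  Option B: v=35, gcd(2,35)=1 -> changes
  Option C: v=40, gcd(2,40)=2 -> preserves
  Option D: v=10, gcd(2,10)=2 -> preserves
  Option E: v=52, gcd(2,52)=2 -> preserves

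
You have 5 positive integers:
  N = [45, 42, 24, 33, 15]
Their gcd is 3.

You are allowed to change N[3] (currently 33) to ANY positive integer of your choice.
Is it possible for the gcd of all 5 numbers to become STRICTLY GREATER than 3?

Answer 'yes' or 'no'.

Current gcd = 3
gcd of all OTHER numbers (without N[3]=33): gcd([45, 42, 24, 15]) = 3
The new gcd after any change is gcd(3, new_value).
This can be at most 3.
Since 3 = old gcd 3, the gcd can only stay the same or decrease.

Answer: no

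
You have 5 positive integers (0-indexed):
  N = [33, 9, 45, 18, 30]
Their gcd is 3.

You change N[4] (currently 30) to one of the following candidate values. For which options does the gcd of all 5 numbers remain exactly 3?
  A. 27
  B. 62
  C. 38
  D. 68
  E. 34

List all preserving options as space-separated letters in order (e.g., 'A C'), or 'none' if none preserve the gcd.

Answer: A

Derivation:
Old gcd = 3; gcd of others (without N[4]) = 3
New gcd for candidate v: gcd(3, v). Preserves old gcd iff gcd(3, v) = 3.
  Option A: v=27, gcd(3,27)=3 -> preserves
  Option B: v=62, gcd(3,62)=1 -> changes
  Option C: v=38, gcd(3,38)=1 -> changes
  Option D: v=68, gcd(3,68)=1 -> changes
  Option E: v=34, gcd(3,34)=1 -> changes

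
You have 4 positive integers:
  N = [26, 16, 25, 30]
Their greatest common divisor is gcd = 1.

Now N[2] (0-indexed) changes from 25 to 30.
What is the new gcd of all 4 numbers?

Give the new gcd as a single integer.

Numbers: [26, 16, 25, 30], gcd = 1
Change: index 2, 25 -> 30
gcd of the OTHER numbers (without index 2): gcd([26, 16, 30]) = 2
New gcd = gcd(g_others, new_val) = gcd(2, 30) = 2

Answer: 2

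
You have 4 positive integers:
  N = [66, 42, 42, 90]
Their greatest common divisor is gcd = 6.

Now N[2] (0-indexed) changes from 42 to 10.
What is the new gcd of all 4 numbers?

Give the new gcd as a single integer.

Numbers: [66, 42, 42, 90], gcd = 6
Change: index 2, 42 -> 10
gcd of the OTHER numbers (without index 2): gcd([66, 42, 90]) = 6
New gcd = gcd(g_others, new_val) = gcd(6, 10) = 2

Answer: 2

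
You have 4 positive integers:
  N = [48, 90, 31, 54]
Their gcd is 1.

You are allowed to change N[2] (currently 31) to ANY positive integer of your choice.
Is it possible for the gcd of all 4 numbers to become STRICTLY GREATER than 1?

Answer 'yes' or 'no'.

Current gcd = 1
gcd of all OTHER numbers (without N[2]=31): gcd([48, 90, 54]) = 6
The new gcd after any change is gcd(6, new_value).
This can be at most 6.
Since 6 > old gcd 1, the gcd CAN increase (e.g., set N[2] = 6).

Answer: yes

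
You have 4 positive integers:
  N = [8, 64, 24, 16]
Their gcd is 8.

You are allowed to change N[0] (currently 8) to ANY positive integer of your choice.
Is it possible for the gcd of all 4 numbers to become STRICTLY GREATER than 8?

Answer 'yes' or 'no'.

Answer: no

Derivation:
Current gcd = 8
gcd of all OTHER numbers (without N[0]=8): gcd([64, 24, 16]) = 8
The new gcd after any change is gcd(8, new_value).
This can be at most 8.
Since 8 = old gcd 8, the gcd can only stay the same or decrease.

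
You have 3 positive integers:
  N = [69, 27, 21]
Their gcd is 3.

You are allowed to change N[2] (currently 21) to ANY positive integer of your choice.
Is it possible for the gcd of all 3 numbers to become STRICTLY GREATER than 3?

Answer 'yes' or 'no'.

Answer: no

Derivation:
Current gcd = 3
gcd of all OTHER numbers (without N[2]=21): gcd([69, 27]) = 3
The new gcd after any change is gcd(3, new_value).
This can be at most 3.
Since 3 = old gcd 3, the gcd can only stay the same or decrease.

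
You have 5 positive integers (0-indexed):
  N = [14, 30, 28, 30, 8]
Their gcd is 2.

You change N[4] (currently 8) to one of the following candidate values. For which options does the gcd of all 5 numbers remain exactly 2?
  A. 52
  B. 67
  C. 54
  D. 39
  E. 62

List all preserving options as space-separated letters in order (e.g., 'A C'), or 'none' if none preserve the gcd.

Old gcd = 2; gcd of others (without N[4]) = 2
New gcd for candidate v: gcd(2, v). Preserves old gcd iff gcd(2, v) = 2.
  Option A: v=52, gcd(2,52)=2 -> preserves
  Option B: v=67, gcd(2,67)=1 -> changes
  Option C: v=54, gcd(2,54)=2 -> preserves
  Option D: v=39, gcd(2,39)=1 -> changes
  Option E: v=62, gcd(2,62)=2 -> preserves

Answer: A C E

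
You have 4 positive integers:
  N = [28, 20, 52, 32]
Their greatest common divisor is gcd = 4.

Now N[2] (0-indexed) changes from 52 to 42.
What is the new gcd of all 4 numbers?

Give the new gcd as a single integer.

Numbers: [28, 20, 52, 32], gcd = 4
Change: index 2, 52 -> 42
gcd of the OTHER numbers (without index 2): gcd([28, 20, 32]) = 4
New gcd = gcd(g_others, new_val) = gcd(4, 42) = 2

Answer: 2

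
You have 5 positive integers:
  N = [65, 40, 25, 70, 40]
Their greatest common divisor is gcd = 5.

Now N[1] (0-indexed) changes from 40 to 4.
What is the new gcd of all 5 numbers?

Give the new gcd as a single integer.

Numbers: [65, 40, 25, 70, 40], gcd = 5
Change: index 1, 40 -> 4
gcd of the OTHER numbers (without index 1): gcd([65, 25, 70, 40]) = 5
New gcd = gcd(g_others, new_val) = gcd(5, 4) = 1

Answer: 1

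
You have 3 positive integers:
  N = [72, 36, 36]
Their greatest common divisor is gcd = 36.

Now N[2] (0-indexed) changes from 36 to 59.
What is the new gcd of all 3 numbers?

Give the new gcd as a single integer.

Answer: 1

Derivation:
Numbers: [72, 36, 36], gcd = 36
Change: index 2, 36 -> 59
gcd of the OTHER numbers (without index 2): gcd([72, 36]) = 36
New gcd = gcd(g_others, new_val) = gcd(36, 59) = 1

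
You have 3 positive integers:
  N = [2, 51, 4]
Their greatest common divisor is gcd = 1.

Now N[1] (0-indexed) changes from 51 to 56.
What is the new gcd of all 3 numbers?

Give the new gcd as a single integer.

Answer: 2

Derivation:
Numbers: [2, 51, 4], gcd = 1
Change: index 1, 51 -> 56
gcd of the OTHER numbers (without index 1): gcd([2, 4]) = 2
New gcd = gcd(g_others, new_val) = gcd(2, 56) = 2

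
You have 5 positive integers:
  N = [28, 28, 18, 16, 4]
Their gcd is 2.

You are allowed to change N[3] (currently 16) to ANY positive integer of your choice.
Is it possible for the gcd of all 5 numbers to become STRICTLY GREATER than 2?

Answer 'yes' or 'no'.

Answer: no

Derivation:
Current gcd = 2
gcd of all OTHER numbers (without N[3]=16): gcd([28, 28, 18, 4]) = 2
The new gcd after any change is gcd(2, new_value).
This can be at most 2.
Since 2 = old gcd 2, the gcd can only stay the same or decrease.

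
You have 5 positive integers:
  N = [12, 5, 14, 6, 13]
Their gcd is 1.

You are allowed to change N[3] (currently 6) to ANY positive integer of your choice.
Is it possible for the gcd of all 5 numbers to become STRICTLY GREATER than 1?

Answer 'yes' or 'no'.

Current gcd = 1
gcd of all OTHER numbers (without N[3]=6): gcd([12, 5, 14, 13]) = 1
The new gcd after any change is gcd(1, new_value).
This can be at most 1.
Since 1 = old gcd 1, the gcd can only stay the same or decrease.

Answer: no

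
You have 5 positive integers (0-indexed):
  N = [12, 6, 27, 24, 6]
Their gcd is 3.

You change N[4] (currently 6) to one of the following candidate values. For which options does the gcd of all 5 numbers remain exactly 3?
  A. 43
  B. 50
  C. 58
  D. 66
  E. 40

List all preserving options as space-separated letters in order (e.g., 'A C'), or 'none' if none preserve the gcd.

Answer: D

Derivation:
Old gcd = 3; gcd of others (without N[4]) = 3
New gcd for candidate v: gcd(3, v). Preserves old gcd iff gcd(3, v) = 3.
  Option A: v=43, gcd(3,43)=1 -> changes
  Option B: v=50, gcd(3,50)=1 -> changes
  Option C: v=58, gcd(3,58)=1 -> changes
  Option D: v=66, gcd(3,66)=3 -> preserves
  Option E: v=40, gcd(3,40)=1 -> changes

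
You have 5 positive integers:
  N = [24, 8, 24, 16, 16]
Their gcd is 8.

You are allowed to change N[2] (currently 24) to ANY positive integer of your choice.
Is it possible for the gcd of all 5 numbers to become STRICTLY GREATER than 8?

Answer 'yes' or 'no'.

Answer: no

Derivation:
Current gcd = 8
gcd of all OTHER numbers (without N[2]=24): gcd([24, 8, 16, 16]) = 8
The new gcd after any change is gcd(8, new_value).
This can be at most 8.
Since 8 = old gcd 8, the gcd can only stay the same or decrease.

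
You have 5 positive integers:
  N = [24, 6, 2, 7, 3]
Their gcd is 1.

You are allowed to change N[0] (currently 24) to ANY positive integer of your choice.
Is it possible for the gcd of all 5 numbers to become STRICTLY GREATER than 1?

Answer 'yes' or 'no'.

Answer: no

Derivation:
Current gcd = 1
gcd of all OTHER numbers (without N[0]=24): gcd([6, 2, 7, 3]) = 1
The new gcd after any change is gcd(1, new_value).
This can be at most 1.
Since 1 = old gcd 1, the gcd can only stay the same or decrease.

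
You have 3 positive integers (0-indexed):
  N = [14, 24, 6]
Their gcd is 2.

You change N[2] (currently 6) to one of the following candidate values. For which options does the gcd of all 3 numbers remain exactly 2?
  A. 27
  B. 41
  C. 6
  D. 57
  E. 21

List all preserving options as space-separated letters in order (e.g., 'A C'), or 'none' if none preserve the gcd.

Old gcd = 2; gcd of others (without N[2]) = 2
New gcd for candidate v: gcd(2, v). Preserves old gcd iff gcd(2, v) = 2.
  Option A: v=27, gcd(2,27)=1 -> changes
  Option B: v=41, gcd(2,41)=1 -> changes
  Option C: v=6, gcd(2,6)=2 -> preserves
  Option D: v=57, gcd(2,57)=1 -> changes
  Option E: v=21, gcd(2,21)=1 -> changes

Answer: C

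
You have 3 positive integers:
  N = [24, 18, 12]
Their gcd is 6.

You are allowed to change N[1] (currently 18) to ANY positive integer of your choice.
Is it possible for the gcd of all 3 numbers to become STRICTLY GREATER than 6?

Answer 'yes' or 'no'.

Answer: yes

Derivation:
Current gcd = 6
gcd of all OTHER numbers (without N[1]=18): gcd([24, 12]) = 12
The new gcd after any change is gcd(12, new_value).
This can be at most 12.
Since 12 > old gcd 6, the gcd CAN increase (e.g., set N[1] = 12).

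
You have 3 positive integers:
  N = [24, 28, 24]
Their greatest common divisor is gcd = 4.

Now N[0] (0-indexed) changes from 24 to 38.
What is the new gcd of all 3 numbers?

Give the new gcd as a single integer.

Answer: 2

Derivation:
Numbers: [24, 28, 24], gcd = 4
Change: index 0, 24 -> 38
gcd of the OTHER numbers (without index 0): gcd([28, 24]) = 4
New gcd = gcd(g_others, new_val) = gcd(4, 38) = 2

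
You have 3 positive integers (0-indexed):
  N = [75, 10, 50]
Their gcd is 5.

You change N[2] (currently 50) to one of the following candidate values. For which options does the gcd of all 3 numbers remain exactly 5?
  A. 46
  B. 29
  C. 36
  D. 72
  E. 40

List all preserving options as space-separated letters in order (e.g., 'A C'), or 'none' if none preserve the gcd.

Old gcd = 5; gcd of others (without N[2]) = 5
New gcd for candidate v: gcd(5, v). Preserves old gcd iff gcd(5, v) = 5.
  Option A: v=46, gcd(5,46)=1 -> changes
  Option B: v=29, gcd(5,29)=1 -> changes
  Option C: v=36, gcd(5,36)=1 -> changes
  Option D: v=72, gcd(5,72)=1 -> changes
  Option E: v=40, gcd(5,40)=5 -> preserves

Answer: E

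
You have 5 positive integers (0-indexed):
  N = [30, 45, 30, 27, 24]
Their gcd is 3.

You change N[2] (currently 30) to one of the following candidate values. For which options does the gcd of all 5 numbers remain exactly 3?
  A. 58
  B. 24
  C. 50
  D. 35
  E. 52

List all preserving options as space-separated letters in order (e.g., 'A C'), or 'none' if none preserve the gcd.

Answer: B

Derivation:
Old gcd = 3; gcd of others (without N[2]) = 3
New gcd for candidate v: gcd(3, v). Preserves old gcd iff gcd(3, v) = 3.
  Option A: v=58, gcd(3,58)=1 -> changes
  Option B: v=24, gcd(3,24)=3 -> preserves
  Option C: v=50, gcd(3,50)=1 -> changes
  Option D: v=35, gcd(3,35)=1 -> changes
  Option E: v=52, gcd(3,52)=1 -> changes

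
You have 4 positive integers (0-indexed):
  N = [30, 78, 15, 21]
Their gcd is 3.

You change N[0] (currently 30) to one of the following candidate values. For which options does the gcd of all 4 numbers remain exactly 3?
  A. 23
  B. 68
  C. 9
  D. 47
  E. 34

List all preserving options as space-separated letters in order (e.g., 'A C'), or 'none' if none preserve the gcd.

Old gcd = 3; gcd of others (without N[0]) = 3
New gcd for candidate v: gcd(3, v). Preserves old gcd iff gcd(3, v) = 3.
  Option A: v=23, gcd(3,23)=1 -> changes
  Option B: v=68, gcd(3,68)=1 -> changes
  Option C: v=9, gcd(3,9)=3 -> preserves
  Option D: v=47, gcd(3,47)=1 -> changes
  Option E: v=34, gcd(3,34)=1 -> changes

Answer: C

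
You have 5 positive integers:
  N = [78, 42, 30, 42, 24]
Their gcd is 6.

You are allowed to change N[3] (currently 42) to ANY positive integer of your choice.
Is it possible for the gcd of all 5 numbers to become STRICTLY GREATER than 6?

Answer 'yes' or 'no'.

Current gcd = 6
gcd of all OTHER numbers (without N[3]=42): gcd([78, 42, 30, 24]) = 6
The new gcd after any change is gcd(6, new_value).
This can be at most 6.
Since 6 = old gcd 6, the gcd can only stay the same or decrease.

Answer: no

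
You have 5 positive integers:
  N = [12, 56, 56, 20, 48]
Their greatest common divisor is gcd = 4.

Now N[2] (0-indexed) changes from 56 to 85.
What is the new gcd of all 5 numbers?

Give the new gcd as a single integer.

Answer: 1

Derivation:
Numbers: [12, 56, 56, 20, 48], gcd = 4
Change: index 2, 56 -> 85
gcd of the OTHER numbers (without index 2): gcd([12, 56, 20, 48]) = 4
New gcd = gcd(g_others, new_val) = gcd(4, 85) = 1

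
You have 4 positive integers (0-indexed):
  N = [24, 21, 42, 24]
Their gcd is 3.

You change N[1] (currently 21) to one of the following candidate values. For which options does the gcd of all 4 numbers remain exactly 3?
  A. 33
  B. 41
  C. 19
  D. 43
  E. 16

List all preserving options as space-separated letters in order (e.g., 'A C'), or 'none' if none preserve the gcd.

Old gcd = 3; gcd of others (without N[1]) = 6
New gcd for candidate v: gcd(6, v). Preserves old gcd iff gcd(6, v) = 3.
  Option A: v=33, gcd(6,33)=3 -> preserves
  Option B: v=41, gcd(6,41)=1 -> changes
  Option C: v=19, gcd(6,19)=1 -> changes
  Option D: v=43, gcd(6,43)=1 -> changes
  Option E: v=16, gcd(6,16)=2 -> changes

Answer: A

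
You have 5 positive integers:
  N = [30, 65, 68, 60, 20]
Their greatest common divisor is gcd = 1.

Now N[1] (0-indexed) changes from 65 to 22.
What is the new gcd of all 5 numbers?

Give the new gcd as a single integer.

Answer: 2

Derivation:
Numbers: [30, 65, 68, 60, 20], gcd = 1
Change: index 1, 65 -> 22
gcd of the OTHER numbers (without index 1): gcd([30, 68, 60, 20]) = 2
New gcd = gcd(g_others, new_val) = gcd(2, 22) = 2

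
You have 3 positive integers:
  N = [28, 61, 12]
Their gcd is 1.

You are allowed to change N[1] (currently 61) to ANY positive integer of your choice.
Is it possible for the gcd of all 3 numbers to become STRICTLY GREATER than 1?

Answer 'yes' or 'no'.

Current gcd = 1
gcd of all OTHER numbers (without N[1]=61): gcd([28, 12]) = 4
The new gcd after any change is gcd(4, new_value).
This can be at most 4.
Since 4 > old gcd 1, the gcd CAN increase (e.g., set N[1] = 4).

Answer: yes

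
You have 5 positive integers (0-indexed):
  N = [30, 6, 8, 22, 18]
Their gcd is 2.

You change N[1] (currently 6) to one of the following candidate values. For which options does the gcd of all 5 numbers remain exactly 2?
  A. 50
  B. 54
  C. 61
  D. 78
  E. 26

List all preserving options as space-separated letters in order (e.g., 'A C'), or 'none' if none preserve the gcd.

Answer: A B D E

Derivation:
Old gcd = 2; gcd of others (without N[1]) = 2
New gcd for candidate v: gcd(2, v). Preserves old gcd iff gcd(2, v) = 2.
  Option A: v=50, gcd(2,50)=2 -> preserves
  Option B: v=54, gcd(2,54)=2 -> preserves
  Option C: v=61, gcd(2,61)=1 -> changes
  Option D: v=78, gcd(2,78)=2 -> preserves
  Option E: v=26, gcd(2,26)=2 -> preserves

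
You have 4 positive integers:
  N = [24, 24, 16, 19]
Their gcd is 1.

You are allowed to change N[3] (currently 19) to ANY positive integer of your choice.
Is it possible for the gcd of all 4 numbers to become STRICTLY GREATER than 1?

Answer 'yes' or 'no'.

Current gcd = 1
gcd of all OTHER numbers (without N[3]=19): gcd([24, 24, 16]) = 8
The new gcd after any change is gcd(8, new_value).
This can be at most 8.
Since 8 > old gcd 1, the gcd CAN increase (e.g., set N[3] = 8).

Answer: yes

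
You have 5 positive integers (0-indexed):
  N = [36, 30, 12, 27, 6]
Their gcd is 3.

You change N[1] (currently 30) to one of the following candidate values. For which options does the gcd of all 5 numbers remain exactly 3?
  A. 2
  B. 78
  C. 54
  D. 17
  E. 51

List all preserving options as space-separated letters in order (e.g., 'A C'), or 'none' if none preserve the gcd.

Old gcd = 3; gcd of others (without N[1]) = 3
New gcd for candidate v: gcd(3, v). Preserves old gcd iff gcd(3, v) = 3.
  Option A: v=2, gcd(3,2)=1 -> changes
  Option B: v=78, gcd(3,78)=3 -> preserves
  Option C: v=54, gcd(3,54)=3 -> preserves
  Option D: v=17, gcd(3,17)=1 -> changes
  Option E: v=51, gcd(3,51)=3 -> preserves

Answer: B C E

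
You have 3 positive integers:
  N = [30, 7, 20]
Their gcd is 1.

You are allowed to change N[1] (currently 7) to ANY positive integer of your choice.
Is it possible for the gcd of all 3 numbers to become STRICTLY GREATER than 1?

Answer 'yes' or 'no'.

Current gcd = 1
gcd of all OTHER numbers (without N[1]=7): gcd([30, 20]) = 10
The new gcd after any change is gcd(10, new_value).
This can be at most 10.
Since 10 > old gcd 1, the gcd CAN increase (e.g., set N[1] = 10).

Answer: yes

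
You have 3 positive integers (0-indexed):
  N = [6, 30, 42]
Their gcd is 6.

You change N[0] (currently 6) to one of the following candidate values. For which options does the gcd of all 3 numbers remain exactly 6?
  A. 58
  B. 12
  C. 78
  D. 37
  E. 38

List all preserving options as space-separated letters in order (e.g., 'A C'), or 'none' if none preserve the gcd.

Old gcd = 6; gcd of others (without N[0]) = 6
New gcd for candidate v: gcd(6, v). Preserves old gcd iff gcd(6, v) = 6.
  Option A: v=58, gcd(6,58)=2 -> changes
  Option B: v=12, gcd(6,12)=6 -> preserves
  Option C: v=78, gcd(6,78)=6 -> preserves
  Option D: v=37, gcd(6,37)=1 -> changes
  Option E: v=38, gcd(6,38)=2 -> changes

Answer: B C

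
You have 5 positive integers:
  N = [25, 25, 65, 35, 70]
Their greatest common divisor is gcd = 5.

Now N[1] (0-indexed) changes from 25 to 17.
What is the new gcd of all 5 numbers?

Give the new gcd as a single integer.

Answer: 1

Derivation:
Numbers: [25, 25, 65, 35, 70], gcd = 5
Change: index 1, 25 -> 17
gcd of the OTHER numbers (without index 1): gcd([25, 65, 35, 70]) = 5
New gcd = gcd(g_others, new_val) = gcd(5, 17) = 1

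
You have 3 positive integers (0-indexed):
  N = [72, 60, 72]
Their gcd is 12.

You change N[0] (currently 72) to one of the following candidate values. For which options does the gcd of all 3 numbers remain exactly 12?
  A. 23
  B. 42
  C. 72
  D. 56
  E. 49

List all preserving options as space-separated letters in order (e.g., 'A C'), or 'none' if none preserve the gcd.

Old gcd = 12; gcd of others (without N[0]) = 12
New gcd for candidate v: gcd(12, v). Preserves old gcd iff gcd(12, v) = 12.
  Option A: v=23, gcd(12,23)=1 -> changes
  Option B: v=42, gcd(12,42)=6 -> changes
  Option C: v=72, gcd(12,72)=12 -> preserves
  Option D: v=56, gcd(12,56)=4 -> changes
  Option E: v=49, gcd(12,49)=1 -> changes

Answer: C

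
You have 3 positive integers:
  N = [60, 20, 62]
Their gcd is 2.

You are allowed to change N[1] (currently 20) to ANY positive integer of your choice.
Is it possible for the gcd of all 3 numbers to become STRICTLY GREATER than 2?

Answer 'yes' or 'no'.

Answer: no

Derivation:
Current gcd = 2
gcd of all OTHER numbers (without N[1]=20): gcd([60, 62]) = 2
The new gcd after any change is gcd(2, new_value).
This can be at most 2.
Since 2 = old gcd 2, the gcd can only stay the same or decrease.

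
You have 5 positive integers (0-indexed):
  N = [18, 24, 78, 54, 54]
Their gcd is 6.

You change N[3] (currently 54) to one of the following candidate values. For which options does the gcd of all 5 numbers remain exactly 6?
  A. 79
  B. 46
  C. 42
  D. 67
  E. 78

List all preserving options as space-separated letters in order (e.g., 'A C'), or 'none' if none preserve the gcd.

Answer: C E

Derivation:
Old gcd = 6; gcd of others (without N[3]) = 6
New gcd for candidate v: gcd(6, v). Preserves old gcd iff gcd(6, v) = 6.
  Option A: v=79, gcd(6,79)=1 -> changes
  Option B: v=46, gcd(6,46)=2 -> changes
  Option C: v=42, gcd(6,42)=6 -> preserves
  Option D: v=67, gcd(6,67)=1 -> changes
  Option E: v=78, gcd(6,78)=6 -> preserves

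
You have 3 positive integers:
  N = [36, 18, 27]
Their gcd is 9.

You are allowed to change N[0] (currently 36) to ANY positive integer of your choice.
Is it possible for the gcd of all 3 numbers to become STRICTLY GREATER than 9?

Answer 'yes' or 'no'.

Answer: no

Derivation:
Current gcd = 9
gcd of all OTHER numbers (without N[0]=36): gcd([18, 27]) = 9
The new gcd after any change is gcd(9, new_value).
This can be at most 9.
Since 9 = old gcd 9, the gcd can only stay the same or decrease.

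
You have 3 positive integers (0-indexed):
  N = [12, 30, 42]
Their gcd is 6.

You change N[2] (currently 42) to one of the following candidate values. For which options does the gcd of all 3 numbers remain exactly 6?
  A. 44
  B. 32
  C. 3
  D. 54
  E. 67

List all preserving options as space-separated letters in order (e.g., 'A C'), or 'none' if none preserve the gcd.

Answer: D

Derivation:
Old gcd = 6; gcd of others (without N[2]) = 6
New gcd for candidate v: gcd(6, v). Preserves old gcd iff gcd(6, v) = 6.
  Option A: v=44, gcd(6,44)=2 -> changes
  Option B: v=32, gcd(6,32)=2 -> changes
  Option C: v=3, gcd(6,3)=3 -> changes
  Option D: v=54, gcd(6,54)=6 -> preserves
  Option E: v=67, gcd(6,67)=1 -> changes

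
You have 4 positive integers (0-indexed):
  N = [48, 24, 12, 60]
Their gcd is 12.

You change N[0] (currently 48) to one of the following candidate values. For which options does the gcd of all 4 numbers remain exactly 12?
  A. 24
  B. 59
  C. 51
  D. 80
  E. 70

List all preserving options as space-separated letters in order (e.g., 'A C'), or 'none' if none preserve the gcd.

Old gcd = 12; gcd of others (without N[0]) = 12
New gcd for candidate v: gcd(12, v). Preserves old gcd iff gcd(12, v) = 12.
  Option A: v=24, gcd(12,24)=12 -> preserves
  Option B: v=59, gcd(12,59)=1 -> changes
  Option C: v=51, gcd(12,51)=3 -> changes
  Option D: v=80, gcd(12,80)=4 -> changes
  Option E: v=70, gcd(12,70)=2 -> changes

Answer: A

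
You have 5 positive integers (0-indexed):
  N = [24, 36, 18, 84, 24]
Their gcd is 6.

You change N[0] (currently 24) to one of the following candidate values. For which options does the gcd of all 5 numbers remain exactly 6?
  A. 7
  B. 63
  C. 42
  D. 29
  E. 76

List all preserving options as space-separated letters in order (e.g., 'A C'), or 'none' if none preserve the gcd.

Answer: C

Derivation:
Old gcd = 6; gcd of others (without N[0]) = 6
New gcd for candidate v: gcd(6, v). Preserves old gcd iff gcd(6, v) = 6.
  Option A: v=7, gcd(6,7)=1 -> changes
  Option B: v=63, gcd(6,63)=3 -> changes
  Option C: v=42, gcd(6,42)=6 -> preserves
  Option D: v=29, gcd(6,29)=1 -> changes
  Option E: v=76, gcd(6,76)=2 -> changes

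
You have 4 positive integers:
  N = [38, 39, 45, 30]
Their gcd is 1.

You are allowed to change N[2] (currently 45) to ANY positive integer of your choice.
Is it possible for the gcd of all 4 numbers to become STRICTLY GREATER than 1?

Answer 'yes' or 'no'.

Current gcd = 1
gcd of all OTHER numbers (without N[2]=45): gcd([38, 39, 30]) = 1
The new gcd after any change is gcd(1, new_value).
This can be at most 1.
Since 1 = old gcd 1, the gcd can only stay the same or decrease.

Answer: no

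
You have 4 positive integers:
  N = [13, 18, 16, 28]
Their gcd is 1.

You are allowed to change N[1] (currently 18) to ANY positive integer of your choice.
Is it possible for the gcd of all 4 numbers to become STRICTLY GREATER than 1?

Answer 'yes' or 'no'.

Current gcd = 1
gcd of all OTHER numbers (without N[1]=18): gcd([13, 16, 28]) = 1
The new gcd after any change is gcd(1, new_value).
This can be at most 1.
Since 1 = old gcd 1, the gcd can only stay the same or decrease.

Answer: no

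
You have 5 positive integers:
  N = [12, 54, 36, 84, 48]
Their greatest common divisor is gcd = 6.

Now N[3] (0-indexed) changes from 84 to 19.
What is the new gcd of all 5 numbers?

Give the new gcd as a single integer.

Numbers: [12, 54, 36, 84, 48], gcd = 6
Change: index 3, 84 -> 19
gcd of the OTHER numbers (without index 3): gcd([12, 54, 36, 48]) = 6
New gcd = gcd(g_others, new_val) = gcd(6, 19) = 1

Answer: 1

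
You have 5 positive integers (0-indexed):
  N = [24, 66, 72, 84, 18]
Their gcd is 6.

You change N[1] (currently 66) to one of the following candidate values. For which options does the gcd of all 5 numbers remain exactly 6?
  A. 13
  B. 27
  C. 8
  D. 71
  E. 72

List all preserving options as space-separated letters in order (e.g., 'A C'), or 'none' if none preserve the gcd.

Old gcd = 6; gcd of others (without N[1]) = 6
New gcd for candidate v: gcd(6, v). Preserves old gcd iff gcd(6, v) = 6.
  Option A: v=13, gcd(6,13)=1 -> changes
  Option B: v=27, gcd(6,27)=3 -> changes
  Option C: v=8, gcd(6,8)=2 -> changes
  Option D: v=71, gcd(6,71)=1 -> changes
  Option E: v=72, gcd(6,72)=6 -> preserves

Answer: E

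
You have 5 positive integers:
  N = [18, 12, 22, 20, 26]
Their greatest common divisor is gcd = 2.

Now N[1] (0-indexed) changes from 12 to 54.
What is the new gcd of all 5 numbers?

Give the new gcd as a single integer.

Answer: 2

Derivation:
Numbers: [18, 12, 22, 20, 26], gcd = 2
Change: index 1, 12 -> 54
gcd of the OTHER numbers (without index 1): gcd([18, 22, 20, 26]) = 2
New gcd = gcd(g_others, new_val) = gcd(2, 54) = 2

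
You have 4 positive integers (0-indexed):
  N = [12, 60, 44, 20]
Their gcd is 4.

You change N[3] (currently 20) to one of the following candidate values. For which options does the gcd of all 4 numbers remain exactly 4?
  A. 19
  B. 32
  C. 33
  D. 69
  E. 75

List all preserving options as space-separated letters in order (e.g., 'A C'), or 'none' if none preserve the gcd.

Old gcd = 4; gcd of others (without N[3]) = 4
New gcd for candidate v: gcd(4, v). Preserves old gcd iff gcd(4, v) = 4.
  Option A: v=19, gcd(4,19)=1 -> changes
  Option B: v=32, gcd(4,32)=4 -> preserves
  Option C: v=33, gcd(4,33)=1 -> changes
  Option D: v=69, gcd(4,69)=1 -> changes
  Option E: v=75, gcd(4,75)=1 -> changes

Answer: B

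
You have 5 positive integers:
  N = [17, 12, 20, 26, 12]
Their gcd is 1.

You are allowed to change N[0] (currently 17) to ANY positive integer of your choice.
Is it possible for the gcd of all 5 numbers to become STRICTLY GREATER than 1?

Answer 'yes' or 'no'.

Answer: yes

Derivation:
Current gcd = 1
gcd of all OTHER numbers (without N[0]=17): gcd([12, 20, 26, 12]) = 2
The new gcd after any change is gcd(2, new_value).
This can be at most 2.
Since 2 > old gcd 1, the gcd CAN increase (e.g., set N[0] = 2).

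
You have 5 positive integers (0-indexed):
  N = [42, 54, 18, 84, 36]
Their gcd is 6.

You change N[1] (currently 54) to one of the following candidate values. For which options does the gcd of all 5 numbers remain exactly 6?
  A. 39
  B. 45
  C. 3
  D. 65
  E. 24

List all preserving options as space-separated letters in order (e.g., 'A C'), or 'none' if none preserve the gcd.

Answer: E

Derivation:
Old gcd = 6; gcd of others (without N[1]) = 6
New gcd for candidate v: gcd(6, v). Preserves old gcd iff gcd(6, v) = 6.
  Option A: v=39, gcd(6,39)=3 -> changes
  Option B: v=45, gcd(6,45)=3 -> changes
  Option C: v=3, gcd(6,3)=3 -> changes
  Option D: v=65, gcd(6,65)=1 -> changes
  Option E: v=24, gcd(6,24)=6 -> preserves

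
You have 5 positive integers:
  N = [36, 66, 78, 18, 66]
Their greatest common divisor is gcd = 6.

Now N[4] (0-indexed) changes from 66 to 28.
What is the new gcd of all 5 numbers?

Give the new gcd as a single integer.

Numbers: [36, 66, 78, 18, 66], gcd = 6
Change: index 4, 66 -> 28
gcd of the OTHER numbers (without index 4): gcd([36, 66, 78, 18]) = 6
New gcd = gcd(g_others, new_val) = gcd(6, 28) = 2

Answer: 2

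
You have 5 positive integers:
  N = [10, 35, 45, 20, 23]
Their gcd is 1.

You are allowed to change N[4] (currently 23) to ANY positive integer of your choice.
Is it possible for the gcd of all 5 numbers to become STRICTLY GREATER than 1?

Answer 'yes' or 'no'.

Answer: yes

Derivation:
Current gcd = 1
gcd of all OTHER numbers (without N[4]=23): gcd([10, 35, 45, 20]) = 5
The new gcd after any change is gcd(5, new_value).
This can be at most 5.
Since 5 > old gcd 1, the gcd CAN increase (e.g., set N[4] = 5).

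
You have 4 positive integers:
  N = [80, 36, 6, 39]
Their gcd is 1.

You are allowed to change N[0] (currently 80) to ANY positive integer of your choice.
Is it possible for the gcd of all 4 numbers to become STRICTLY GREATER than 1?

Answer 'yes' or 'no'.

Answer: yes

Derivation:
Current gcd = 1
gcd of all OTHER numbers (without N[0]=80): gcd([36, 6, 39]) = 3
The new gcd after any change is gcd(3, new_value).
This can be at most 3.
Since 3 > old gcd 1, the gcd CAN increase (e.g., set N[0] = 3).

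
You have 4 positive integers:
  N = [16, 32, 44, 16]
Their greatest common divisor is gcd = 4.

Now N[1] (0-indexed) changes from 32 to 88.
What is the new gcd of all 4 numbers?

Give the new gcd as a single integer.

Answer: 4

Derivation:
Numbers: [16, 32, 44, 16], gcd = 4
Change: index 1, 32 -> 88
gcd of the OTHER numbers (without index 1): gcd([16, 44, 16]) = 4
New gcd = gcd(g_others, new_val) = gcd(4, 88) = 4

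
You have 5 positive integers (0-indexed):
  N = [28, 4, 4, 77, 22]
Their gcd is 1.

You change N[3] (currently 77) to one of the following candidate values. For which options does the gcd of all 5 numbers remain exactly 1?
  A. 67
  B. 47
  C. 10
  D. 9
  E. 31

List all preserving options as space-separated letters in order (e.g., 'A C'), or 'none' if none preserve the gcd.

Answer: A B D E

Derivation:
Old gcd = 1; gcd of others (without N[3]) = 2
New gcd for candidate v: gcd(2, v). Preserves old gcd iff gcd(2, v) = 1.
  Option A: v=67, gcd(2,67)=1 -> preserves
  Option B: v=47, gcd(2,47)=1 -> preserves
  Option C: v=10, gcd(2,10)=2 -> changes
  Option D: v=9, gcd(2,9)=1 -> preserves
  Option E: v=31, gcd(2,31)=1 -> preserves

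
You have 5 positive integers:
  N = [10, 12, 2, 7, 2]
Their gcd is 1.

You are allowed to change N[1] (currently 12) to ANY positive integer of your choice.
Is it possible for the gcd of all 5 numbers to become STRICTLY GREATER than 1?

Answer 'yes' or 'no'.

Current gcd = 1
gcd of all OTHER numbers (without N[1]=12): gcd([10, 2, 7, 2]) = 1
The new gcd after any change is gcd(1, new_value).
This can be at most 1.
Since 1 = old gcd 1, the gcd can only stay the same or decrease.

Answer: no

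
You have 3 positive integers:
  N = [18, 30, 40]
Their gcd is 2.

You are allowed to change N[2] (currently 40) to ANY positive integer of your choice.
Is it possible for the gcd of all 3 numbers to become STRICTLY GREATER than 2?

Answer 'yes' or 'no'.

Current gcd = 2
gcd of all OTHER numbers (without N[2]=40): gcd([18, 30]) = 6
The new gcd after any change is gcd(6, new_value).
This can be at most 6.
Since 6 > old gcd 2, the gcd CAN increase (e.g., set N[2] = 6).

Answer: yes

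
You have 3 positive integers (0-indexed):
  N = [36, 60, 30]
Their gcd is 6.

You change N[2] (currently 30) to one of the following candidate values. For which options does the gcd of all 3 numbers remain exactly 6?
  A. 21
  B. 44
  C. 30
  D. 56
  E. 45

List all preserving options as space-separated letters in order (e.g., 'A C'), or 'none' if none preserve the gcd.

Answer: C

Derivation:
Old gcd = 6; gcd of others (without N[2]) = 12
New gcd for candidate v: gcd(12, v). Preserves old gcd iff gcd(12, v) = 6.
  Option A: v=21, gcd(12,21)=3 -> changes
  Option B: v=44, gcd(12,44)=4 -> changes
  Option C: v=30, gcd(12,30)=6 -> preserves
  Option D: v=56, gcd(12,56)=4 -> changes
  Option E: v=45, gcd(12,45)=3 -> changes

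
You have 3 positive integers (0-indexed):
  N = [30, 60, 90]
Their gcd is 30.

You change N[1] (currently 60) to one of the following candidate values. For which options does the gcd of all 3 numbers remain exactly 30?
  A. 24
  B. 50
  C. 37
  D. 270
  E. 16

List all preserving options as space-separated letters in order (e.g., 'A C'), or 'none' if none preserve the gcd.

Old gcd = 30; gcd of others (without N[1]) = 30
New gcd for candidate v: gcd(30, v). Preserves old gcd iff gcd(30, v) = 30.
  Option A: v=24, gcd(30,24)=6 -> changes
  Option B: v=50, gcd(30,50)=10 -> changes
  Option C: v=37, gcd(30,37)=1 -> changes
  Option D: v=270, gcd(30,270)=30 -> preserves
  Option E: v=16, gcd(30,16)=2 -> changes

Answer: D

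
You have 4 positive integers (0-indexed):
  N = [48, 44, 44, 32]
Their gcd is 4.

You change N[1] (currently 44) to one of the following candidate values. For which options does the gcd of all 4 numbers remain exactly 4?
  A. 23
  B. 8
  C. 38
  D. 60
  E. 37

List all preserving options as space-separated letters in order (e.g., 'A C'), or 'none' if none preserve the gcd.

Answer: B D

Derivation:
Old gcd = 4; gcd of others (without N[1]) = 4
New gcd for candidate v: gcd(4, v). Preserves old gcd iff gcd(4, v) = 4.
  Option A: v=23, gcd(4,23)=1 -> changes
  Option B: v=8, gcd(4,8)=4 -> preserves
  Option C: v=38, gcd(4,38)=2 -> changes
  Option D: v=60, gcd(4,60)=4 -> preserves
  Option E: v=37, gcd(4,37)=1 -> changes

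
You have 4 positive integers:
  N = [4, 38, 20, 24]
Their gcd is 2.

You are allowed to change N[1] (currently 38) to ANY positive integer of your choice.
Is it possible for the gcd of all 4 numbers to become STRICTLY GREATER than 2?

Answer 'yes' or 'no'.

Answer: yes

Derivation:
Current gcd = 2
gcd of all OTHER numbers (without N[1]=38): gcd([4, 20, 24]) = 4
The new gcd after any change is gcd(4, new_value).
This can be at most 4.
Since 4 > old gcd 2, the gcd CAN increase (e.g., set N[1] = 4).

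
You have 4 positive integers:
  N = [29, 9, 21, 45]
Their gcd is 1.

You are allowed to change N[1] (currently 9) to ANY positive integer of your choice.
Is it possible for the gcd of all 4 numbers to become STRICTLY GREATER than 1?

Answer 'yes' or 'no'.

Current gcd = 1
gcd of all OTHER numbers (without N[1]=9): gcd([29, 21, 45]) = 1
The new gcd after any change is gcd(1, new_value).
This can be at most 1.
Since 1 = old gcd 1, the gcd can only stay the same or decrease.

Answer: no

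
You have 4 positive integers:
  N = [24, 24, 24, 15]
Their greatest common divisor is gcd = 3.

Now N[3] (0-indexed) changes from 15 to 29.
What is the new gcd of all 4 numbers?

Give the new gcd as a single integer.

Answer: 1

Derivation:
Numbers: [24, 24, 24, 15], gcd = 3
Change: index 3, 15 -> 29
gcd of the OTHER numbers (without index 3): gcd([24, 24, 24]) = 24
New gcd = gcd(g_others, new_val) = gcd(24, 29) = 1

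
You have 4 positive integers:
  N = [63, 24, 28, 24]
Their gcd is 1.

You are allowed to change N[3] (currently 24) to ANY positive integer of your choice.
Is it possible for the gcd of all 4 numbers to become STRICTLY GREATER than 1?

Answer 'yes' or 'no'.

Answer: no

Derivation:
Current gcd = 1
gcd of all OTHER numbers (without N[3]=24): gcd([63, 24, 28]) = 1
The new gcd after any change is gcd(1, new_value).
This can be at most 1.
Since 1 = old gcd 1, the gcd can only stay the same or decrease.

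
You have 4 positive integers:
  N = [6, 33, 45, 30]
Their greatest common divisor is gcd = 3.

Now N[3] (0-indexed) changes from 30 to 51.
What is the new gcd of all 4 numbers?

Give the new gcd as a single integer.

Numbers: [6, 33, 45, 30], gcd = 3
Change: index 3, 30 -> 51
gcd of the OTHER numbers (without index 3): gcd([6, 33, 45]) = 3
New gcd = gcd(g_others, new_val) = gcd(3, 51) = 3

Answer: 3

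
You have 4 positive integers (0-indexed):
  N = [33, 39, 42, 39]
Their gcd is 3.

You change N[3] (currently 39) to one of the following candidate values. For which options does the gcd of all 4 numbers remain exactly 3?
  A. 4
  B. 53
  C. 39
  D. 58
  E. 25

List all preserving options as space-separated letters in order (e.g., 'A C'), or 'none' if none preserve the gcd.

Answer: C

Derivation:
Old gcd = 3; gcd of others (without N[3]) = 3
New gcd for candidate v: gcd(3, v). Preserves old gcd iff gcd(3, v) = 3.
  Option A: v=4, gcd(3,4)=1 -> changes
  Option B: v=53, gcd(3,53)=1 -> changes
  Option C: v=39, gcd(3,39)=3 -> preserves
  Option D: v=58, gcd(3,58)=1 -> changes
  Option E: v=25, gcd(3,25)=1 -> changes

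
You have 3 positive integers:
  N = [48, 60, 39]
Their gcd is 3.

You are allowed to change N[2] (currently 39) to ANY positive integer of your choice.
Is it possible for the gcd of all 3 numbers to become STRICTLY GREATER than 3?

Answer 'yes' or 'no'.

Current gcd = 3
gcd of all OTHER numbers (without N[2]=39): gcd([48, 60]) = 12
The new gcd after any change is gcd(12, new_value).
This can be at most 12.
Since 12 > old gcd 3, the gcd CAN increase (e.g., set N[2] = 12).

Answer: yes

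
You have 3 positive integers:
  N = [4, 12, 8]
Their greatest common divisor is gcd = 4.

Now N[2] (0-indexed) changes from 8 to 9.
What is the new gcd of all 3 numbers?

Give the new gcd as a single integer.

Answer: 1

Derivation:
Numbers: [4, 12, 8], gcd = 4
Change: index 2, 8 -> 9
gcd of the OTHER numbers (without index 2): gcd([4, 12]) = 4
New gcd = gcd(g_others, new_val) = gcd(4, 9) = 1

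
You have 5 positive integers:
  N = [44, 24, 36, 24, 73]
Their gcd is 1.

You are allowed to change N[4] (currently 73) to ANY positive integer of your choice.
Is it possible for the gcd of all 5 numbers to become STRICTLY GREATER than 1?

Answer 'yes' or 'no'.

Current gcd = 1
gcd of all OTHER numbers (without N[4]=73): gcd([44, 24, 36, 24]) = 4
The new gcd after any change is gcd(4, new_value).
This can be at most 4.
Since 4 > old gcd 1, the gcd CAN increase (e.g., set N[4] = 4).

Answer: yes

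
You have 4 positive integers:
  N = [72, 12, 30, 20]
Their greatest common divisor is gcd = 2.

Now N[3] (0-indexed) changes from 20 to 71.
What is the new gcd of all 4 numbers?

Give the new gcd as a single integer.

Numbers: [72, 12, 30, 20], gcd = 2
Change: index 3, 20 -> 71
gcd of the OTHER numbers (without index 3): gcd([72, 12, 30]) = 6
New gcd = gcd(g_others, new_val) = gcd(6, 71) = 1

Answer: 1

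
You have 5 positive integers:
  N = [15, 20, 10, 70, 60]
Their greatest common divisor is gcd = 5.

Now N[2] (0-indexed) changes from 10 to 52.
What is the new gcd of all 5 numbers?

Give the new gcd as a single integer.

Numbers: [15, 20, 10, 70, 60], gcd = 5
Change: index 2, 10 -> 52
gcd of the OTHER numbers (without index 2): gcd([15, 20, 70, 60]) = 5
New gcd = gcd(g_others, new_val) = gcd(5, 52) = 1

Answer: 1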